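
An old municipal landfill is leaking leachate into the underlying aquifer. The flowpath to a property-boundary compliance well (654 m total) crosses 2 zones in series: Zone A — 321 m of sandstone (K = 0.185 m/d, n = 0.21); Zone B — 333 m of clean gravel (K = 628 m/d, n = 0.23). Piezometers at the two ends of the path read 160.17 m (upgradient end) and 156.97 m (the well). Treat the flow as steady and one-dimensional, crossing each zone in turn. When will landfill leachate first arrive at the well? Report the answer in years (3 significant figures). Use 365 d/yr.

Total head drop ΔH = 160.17 − 156.97 = 3.20 m
Continuity: the same q passes through each zone, so ΔH = q·Σ(L_j/K_j) — the zones act as resistances in series.
Σ(L/K) = 321/0.185 + 333/628 = 1735 + 0.5303 = 1736 d
q = ΔH / Σ(L/K) = 3.20 / 1736 = 0.001844 m/d (same in every zone)
Zone A: v = q/n = 0.001844/0.21 = 0.008779 m/d → t_A = 321/0.008779 = 36560 d
Zone B: v = q/n = 0.001844/0.23 = 0.008016 m/d → t_B = 333/0.008016 = 41540 d
Total t = 36560 + 41540 = 78100 d
   = 78100 / 365 = 214 yr

214 years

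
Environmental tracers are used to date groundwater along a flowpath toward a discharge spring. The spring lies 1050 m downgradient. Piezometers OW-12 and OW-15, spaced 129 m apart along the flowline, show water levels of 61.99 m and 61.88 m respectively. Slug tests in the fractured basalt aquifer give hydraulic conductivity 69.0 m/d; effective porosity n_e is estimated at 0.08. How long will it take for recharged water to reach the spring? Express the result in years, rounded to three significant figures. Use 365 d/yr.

Hydraulic gradient i = (61.99 − 61.88) / 129 = 0.11 / 129 = 8.527e-4
q = Ki = 69.0 × 8.527e-4 = 0.05884 m/d
Average linear velocity = 0.05884 / 0.08 = 0.7355 m/d
t = L / v = 1050 / 0.7355 = 1428 d
   = 1428 / 365 = 3.91 yr

3.91 years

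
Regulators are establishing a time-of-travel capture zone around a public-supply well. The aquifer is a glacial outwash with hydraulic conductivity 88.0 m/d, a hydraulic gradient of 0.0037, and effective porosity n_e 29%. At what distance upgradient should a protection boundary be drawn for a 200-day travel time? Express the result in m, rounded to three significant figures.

q = Ki = 88.0 × 0.0037 = 0.3256 m/d
v_s = q/n_e = 0.3256/0.29 = 1.123 m/d
L = v × T = 1.123 × 200 = 224.6 m

225 m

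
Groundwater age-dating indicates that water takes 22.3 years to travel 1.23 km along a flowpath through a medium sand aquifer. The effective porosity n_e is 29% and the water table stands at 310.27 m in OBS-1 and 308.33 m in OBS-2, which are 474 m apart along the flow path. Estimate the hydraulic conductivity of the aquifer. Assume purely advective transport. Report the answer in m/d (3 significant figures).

10.7 m/d

Hydraulic gradient i = (310.27 − 308.33) / 474 = 1.94 / 474 = 0.004093
t = 22.3 years = 8140 d
L = 1.23 km = 1230 m
v = L / t = 1230 / 8140 = 0.1511 m/d
K = v · n / i = 0.1511 × 0.29 / 0.004093 = 10.7 m/d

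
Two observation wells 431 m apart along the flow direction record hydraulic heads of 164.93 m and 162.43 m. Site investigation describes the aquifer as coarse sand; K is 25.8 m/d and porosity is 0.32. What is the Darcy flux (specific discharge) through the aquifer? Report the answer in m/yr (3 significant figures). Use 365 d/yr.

Hydraulic gradient i = (164.93 − 162.43) / 431 = 2.50 / 431 = 0.005800
q = Ki = 25.8 × 0.005800 = 0.1497 m/d
   = 0.1497 × 365 = 54.6 m/yr

54.6 m/yr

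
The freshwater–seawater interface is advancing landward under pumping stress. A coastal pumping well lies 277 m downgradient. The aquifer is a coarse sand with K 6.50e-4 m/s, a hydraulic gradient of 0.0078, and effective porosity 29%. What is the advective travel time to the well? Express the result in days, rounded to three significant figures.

183 days

K = 6.50e-4 m/s × 86400 s/d = 56.16 m/d
Specific discharge q = 56.16 × 0.0078 = 0.4380 m/d
Average linear velocity = 0.4380 / 0.29 = 1.511 m/d
t = L / v = 277 / 1.511 = 183.4 d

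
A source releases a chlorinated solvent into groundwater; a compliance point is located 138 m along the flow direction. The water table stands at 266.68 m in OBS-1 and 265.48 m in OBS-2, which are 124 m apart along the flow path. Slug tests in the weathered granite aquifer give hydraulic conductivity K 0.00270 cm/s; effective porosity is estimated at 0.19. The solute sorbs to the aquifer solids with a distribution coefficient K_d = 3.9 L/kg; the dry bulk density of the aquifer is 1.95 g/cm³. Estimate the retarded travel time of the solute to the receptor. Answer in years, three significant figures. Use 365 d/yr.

Hydraulic gradient i = (266.68 − 265.48) / 124 = 1.20 / 124 = 0.009677
K = 0.00270 cm/s × 864 = 2.333 m/d
Specific discharge q = 2.333 × 0.009677 = 0.02258 m/d
v_s = q/n_e = 0.02258/0.19 = 0.1188 m/d
Retardation R = 1 + ρ_b·K_d/n = 1 + 1.95×3.9/0.19 = 41.03
Contaminant velocity v_c = v/R = 0.1188/41.03 = 0.002896 m/d
t = L/v_c = 138/0.002896 = 47650 d
   = 47650/365 = 131 yr

131 years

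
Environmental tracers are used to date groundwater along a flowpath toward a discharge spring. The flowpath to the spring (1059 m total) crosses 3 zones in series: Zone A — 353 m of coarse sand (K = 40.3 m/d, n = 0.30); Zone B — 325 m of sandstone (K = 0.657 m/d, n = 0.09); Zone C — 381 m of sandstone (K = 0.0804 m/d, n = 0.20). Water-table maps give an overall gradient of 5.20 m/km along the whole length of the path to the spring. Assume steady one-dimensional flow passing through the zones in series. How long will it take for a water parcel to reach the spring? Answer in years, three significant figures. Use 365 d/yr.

Continuity: the same q passes through each zone, so ΔH = q·Σ(L_j/K_j) — the zones act as resistances in series.
Σ(L/K) = 353/40.3 + 325/0.657 + 381/0.0804 = 8.759 + 494.7 + 4739 = 5242 d
K_eq = L_total / Σ(L/K) = 1059 / 5242 = 0.2020 m/d
q = K_eq · i = 0.2020 × 0.0052 = 0.001050 m/d (same in every zone)
Zone A: v = q/n = 0.001050/0.30 = 0.003502 m/d → t_A = 353/0.003502 = 100800 d
Zone B: v = q/n = 0.001050/0.09 = 0.01167 m/d → t_B = 325/0.01167 = 27840 d
Zone C: v = q/n = 0.001050/0.20 = 0.005252 m/d → t_C = 381/0.005252 = 72540 d
Total t = 100800 + 27840 + 72540 = 201200 d
   = 201200 / 365 = 551 yr

551 years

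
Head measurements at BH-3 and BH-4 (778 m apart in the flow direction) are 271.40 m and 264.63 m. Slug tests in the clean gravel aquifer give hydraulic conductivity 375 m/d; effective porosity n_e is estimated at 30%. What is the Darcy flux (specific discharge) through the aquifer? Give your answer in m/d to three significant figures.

3.26 m/d

Hydraulic gradient i = (271.40 − 264.63) / 778 = 6.77 / 778 = 0.008702
q = Ki = 375 × 0.008702 = 3.263 m/d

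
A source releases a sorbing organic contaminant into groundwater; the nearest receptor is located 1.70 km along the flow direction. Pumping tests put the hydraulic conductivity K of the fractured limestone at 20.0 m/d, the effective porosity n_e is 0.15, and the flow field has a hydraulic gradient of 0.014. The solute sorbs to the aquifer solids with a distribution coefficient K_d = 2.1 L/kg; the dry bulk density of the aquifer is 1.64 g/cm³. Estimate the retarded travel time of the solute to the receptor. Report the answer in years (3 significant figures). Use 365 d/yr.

59.8 years

Darcy flux q = K·i = 20.0 × 0.014 = 0.2800 m/d
v = Ki/n = 20.0·0.014/0.15 = 1.867 m/d
Retardation R = 1 + ρ_b·K_d/n = 1 + 1.64×2.1/0.15 = 23.96
Contaminant velocity v_c = v/R = 1.867/23.96 = 0.07791 m/d
L = 1.70 km = 1700 m
t = L/v_c = 1700/0.07791 = 21820 d
   = 21820/365 = 59.8 yr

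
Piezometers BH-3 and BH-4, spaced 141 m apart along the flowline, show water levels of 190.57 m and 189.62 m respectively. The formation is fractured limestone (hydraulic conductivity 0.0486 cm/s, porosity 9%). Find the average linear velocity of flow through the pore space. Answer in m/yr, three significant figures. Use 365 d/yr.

1150 m/yr

Hydraulic gradient i = (190.57 − 189.62) / 141 = 0.95 / 141 = 0.006738
K = 0.0486 cm/s × 864 = 41.99 m/d
q = Ki = 41.99 × 0.006738 = 0.2829 m/d
v_s = q/n_e = 0.2829/0.09 = 3.143 m/d
   = 3.143 × 365 = 1150 m/yr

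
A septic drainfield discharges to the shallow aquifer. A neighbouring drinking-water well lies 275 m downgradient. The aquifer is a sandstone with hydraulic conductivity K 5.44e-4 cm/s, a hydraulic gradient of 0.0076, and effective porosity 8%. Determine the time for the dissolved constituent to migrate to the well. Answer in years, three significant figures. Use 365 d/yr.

K = 5.44e-4 cm/s × 864 = 0.4700 m/d
q = Ki = 0.4700 × 0.0076 = 0.003572 m/d
Average linear velocity = 0.003572 / 0.08 = 0.04465 m/d
t = L / v = 275 / 0.04465 = 6159 d
   = 6159 / 365 = 16.9 yr

16.9 years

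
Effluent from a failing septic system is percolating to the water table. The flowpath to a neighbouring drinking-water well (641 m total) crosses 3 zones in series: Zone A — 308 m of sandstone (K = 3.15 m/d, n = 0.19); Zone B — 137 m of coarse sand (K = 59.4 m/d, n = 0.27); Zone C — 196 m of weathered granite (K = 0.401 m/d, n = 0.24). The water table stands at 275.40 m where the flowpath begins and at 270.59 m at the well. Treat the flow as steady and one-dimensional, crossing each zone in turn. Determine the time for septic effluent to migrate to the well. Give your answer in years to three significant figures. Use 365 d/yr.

47.8 years

Total head drop ΔH = 275.40 − 270.59 = 4.81 m
Steady 1-D flow in series ⇒ the Darcy flux q is identical in every zone and the zone head losses add (resistances L/K in series).
Σ(L/K) = 308/3.15 + 137/59.4 + 196/0.401 = 97.78 + 2.306 + 488.8 = 588.9 d
q = ΔH / Σ(L/K) = 4.81 / 588.9 = 0.008168 m/d (same in every zone)
Zone A: v = q/n = 0.008168/0.19 = 0.04299 m/d → t_A = 308/0.04299 = 7164 d
Zone B: v = q/n = 0.008168/0.27 = 0.03025 m/d → t_B = 137/0.03025 = 4528 d
Zone C: v = q/n = 0.008168/0.24 = 0.03403 m/d → t_C = 196/0.03403 = 5759 d
Total t = 7164 + 4528 + 5759 = 17450 d
   = 17450 / 365 = 47.8 yr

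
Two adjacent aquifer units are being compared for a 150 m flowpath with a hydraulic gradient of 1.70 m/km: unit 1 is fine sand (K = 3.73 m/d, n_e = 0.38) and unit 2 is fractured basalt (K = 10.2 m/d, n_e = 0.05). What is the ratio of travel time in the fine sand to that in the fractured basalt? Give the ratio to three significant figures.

Unit 1 (fine sand): v = 3.73×0.0017/0.38 = 0.01669 m/d, t = 150/0.01669 = 8989 d
Unit 2 (fractured basalt): v = 10.2×0.0017/0.05 = 0.3468 m/d, t = 150/0.3468 = 432.5 d
t(fine sand) / t(fractured basalt) = 8989/432.5 = 20.8

20.8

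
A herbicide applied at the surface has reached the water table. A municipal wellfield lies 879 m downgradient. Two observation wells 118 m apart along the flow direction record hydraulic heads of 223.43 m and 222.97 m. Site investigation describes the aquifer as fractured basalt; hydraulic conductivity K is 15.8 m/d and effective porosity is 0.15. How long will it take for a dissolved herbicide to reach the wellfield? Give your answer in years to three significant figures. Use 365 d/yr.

Hydraulic gradient i = (223.43 − 222.97) / 118 = 0.46 / 118 = 0.003898
q = Ki = 15.8 × 0.003898 = 0.06159 m/d
Average linear velocity = 0.06159 / 0.15 = 0.4106 m/d
t = L / v = 879 / 0.4106 = 2141 d
   = 2141 / 365 = 5.86 yr

5.86 years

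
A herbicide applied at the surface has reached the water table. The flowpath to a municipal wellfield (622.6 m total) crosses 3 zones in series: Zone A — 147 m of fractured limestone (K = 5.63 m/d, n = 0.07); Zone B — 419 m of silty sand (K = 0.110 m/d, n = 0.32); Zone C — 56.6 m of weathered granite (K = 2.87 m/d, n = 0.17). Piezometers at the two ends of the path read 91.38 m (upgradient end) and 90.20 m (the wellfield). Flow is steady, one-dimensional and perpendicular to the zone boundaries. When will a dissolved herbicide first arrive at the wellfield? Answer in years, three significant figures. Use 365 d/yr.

Total head drop ΔH = 91.38 − 90.20 = 1.18 m
Steady 1-D flow in series ⇒ the Darcy flux q is identical in every zone and the zone head losses add (resistances L/K in series).
Σ(L/K) = 147/5.63 + 419/0.110 + 56.6/2.87 = 26.11 + 3809 + 19.72 = 3855 d
q = ΔH / Σ(L/K) = 1.18 / 3855 = 3.061e-4 m/d (same in every zone)
Zone A: v = q/n = 3.061e-4/0.07 = 0.004373 m/d → t_A = 147/0.004373 = 33620 d
Zone B: v = q/n = 3.061e-4/0.32 = 9.566e-4 m/d → t_B = 419/9.566e-4 = 438000 d
Zone C: v = q/n = 3.061e-4/0.17 = 0.001801 m/d → t_C = 56.6/0.001801 = 31430 d
Total t = 33620 + 438000 + 31430 = 503100 d
   = 503100 / 365 = 1380 yr

1380 years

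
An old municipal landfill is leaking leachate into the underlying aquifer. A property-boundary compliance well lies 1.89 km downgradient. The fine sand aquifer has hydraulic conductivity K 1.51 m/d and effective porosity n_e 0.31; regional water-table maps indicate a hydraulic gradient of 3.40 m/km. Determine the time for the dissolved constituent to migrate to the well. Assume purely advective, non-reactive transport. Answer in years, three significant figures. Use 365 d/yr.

Darcy flux q = K·i = 1.51 × 0.0034 = 0.005134 m/d
v = Ki/n = 1.51·0.0034/0.31 = 0.01656 m/d
L = 1.89 km = 1890 m
t = L / v = 1890 / 0.01656 = 114100 d
   = 114100 / 365 = 313 yr

313 years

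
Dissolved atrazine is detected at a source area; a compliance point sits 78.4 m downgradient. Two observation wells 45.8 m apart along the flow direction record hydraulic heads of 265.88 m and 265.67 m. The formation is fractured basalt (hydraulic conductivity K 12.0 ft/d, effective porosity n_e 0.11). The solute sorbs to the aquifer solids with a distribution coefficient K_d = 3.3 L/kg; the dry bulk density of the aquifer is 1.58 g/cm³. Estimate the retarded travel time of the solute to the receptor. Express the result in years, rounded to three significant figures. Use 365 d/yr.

68.2 years

Hydraulic gradient i = (265.88 − 265.67) / 45.8 = 0.21 / 45.8 = 0.004585
K = 12.0 ft/d × 0.3048 = 3.658 m/d
q = Ki = 3.658 × 0.004585 = 0.01677 m/d
Seepage velocity v = q / n = 0.01677 / 0.11 = 0.1525 m/d
Retardation R = 1 + ρ_b·K_d/n = 1 + 1.58×3.3/0.11 = 48.40
Contaminant velocity v_c = v/R = 0.1525/48.40 = 0.003150 m/d
t = L/v_c = 78.4/0.003150 = 24890 d
   = 24890/365 = 68.2 yr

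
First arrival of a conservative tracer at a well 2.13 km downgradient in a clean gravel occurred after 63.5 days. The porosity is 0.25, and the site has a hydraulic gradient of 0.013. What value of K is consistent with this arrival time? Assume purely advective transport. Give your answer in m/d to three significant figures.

645 m/d

L = 2.13 km = 2130 m
v = L / t = 2130 / 63.5 = 33.54 m/d
K = v · n / i = 33.54 × 0.25 / 0.013 = 645 m/d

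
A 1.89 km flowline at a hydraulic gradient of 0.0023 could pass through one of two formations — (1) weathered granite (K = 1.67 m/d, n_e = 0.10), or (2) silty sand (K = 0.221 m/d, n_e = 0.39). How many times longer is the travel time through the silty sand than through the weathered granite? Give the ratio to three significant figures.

29.5

Unit 1 (weathered granite): v = 1.67×0.0023/0.10 = 0.03841 m/d, t = 1890/0.03841 = 49210 d
Unit 2 (silty sand): v = 0.221×0.0023/0.39 = 0.001303 m/d, t = 1890/0.001303 = 1.450e6 d
t(silty sand) / t(weathered granite) = 1.450e6/49210 = 29.5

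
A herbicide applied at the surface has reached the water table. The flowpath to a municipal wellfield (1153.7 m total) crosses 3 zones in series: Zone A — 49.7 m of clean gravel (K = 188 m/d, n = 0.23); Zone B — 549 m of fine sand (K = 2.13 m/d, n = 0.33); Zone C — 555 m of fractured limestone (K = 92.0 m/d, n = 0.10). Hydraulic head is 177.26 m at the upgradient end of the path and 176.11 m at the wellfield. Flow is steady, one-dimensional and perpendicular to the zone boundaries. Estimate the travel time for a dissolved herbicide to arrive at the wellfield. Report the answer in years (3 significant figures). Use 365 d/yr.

Total head drop ΔH = 177.26 − 176.11 = 1.15 m
Continuity: the same q passes through each zone, so ΔH = q·Σ(L_j/K_j) — the zones act as resistances in series.
Σ(L/K) = 49.7/188 + 549/2.13 + 555/92.0 = 0.2644 + 257.7 + 6.033 = 264.0 d
q = ΔH / Σ(L/K) = 1.15 / 264.0 = 0.004355 m/d (same in every zone)
Zone A: v = q/n = 0.004355/0.23 = 0.01894 m/d → t_A = 49.7/0.01894 = 2625 d
Zone B: v = q/n = 0.004355/0.33 = 0.01320 m/d → t_B = 549/0.01320 = 41600 d
Zone C: v = q/n = 0.004355/0.10 = 0.04355 m/d → t_C = 555/0.04355 = 12740 d
Total t = 2625 + 41600 + 12740 = 56960 d
   = 56960 / 365 = 156 yr

156 years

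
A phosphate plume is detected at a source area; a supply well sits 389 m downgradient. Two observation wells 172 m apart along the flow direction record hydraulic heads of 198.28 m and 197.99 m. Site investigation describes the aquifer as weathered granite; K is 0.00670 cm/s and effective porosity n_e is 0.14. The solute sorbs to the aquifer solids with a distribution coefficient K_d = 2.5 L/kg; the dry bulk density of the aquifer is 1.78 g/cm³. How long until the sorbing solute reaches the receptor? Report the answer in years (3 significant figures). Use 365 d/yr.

Hydraulic gradient i = (198.28 − 197.99) / 172 = 0.29 / 172 = 0.001686
K = 0.00670 cm/s × 864 = 5.789 m/d
q = Ki = 5.789 × 0.001686 = 0.009760 m/d
v_s = q/n_e = 0.009760/0.14 = 0.06972 m/d
Retardation R = 1 + ρ_b·K_d/n = 1 + 1.78×2.5/0.14 = 32.79
Contaminant velocity v_c = v/R = 0.06972/32.79 = 0.002126 m/d
t = L/v_c = 389/0.002126 = 182900 d
   = 182900/365 = 501 yr

501 years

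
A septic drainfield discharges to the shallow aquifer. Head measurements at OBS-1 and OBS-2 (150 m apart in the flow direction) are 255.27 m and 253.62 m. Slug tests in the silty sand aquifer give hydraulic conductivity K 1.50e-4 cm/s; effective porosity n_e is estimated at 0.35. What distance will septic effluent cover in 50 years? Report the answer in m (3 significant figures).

Hydraulic gradient i = (255.27 − 253.62) / 150 = 1.65 / 150 = 0.01100
K = 1.50e-4 cm/s × 864 = 0.1296 m/d
q = Ki = 0.1296 × 0.01100 = 0.001426 m/d
Average linear velocity = 0.001426 / 0.35 = 0.004073 m/d
T = 50 yr × 365 = 18250 d
L = v × T = 0.004073 × 18250 = 74.33 m

74.3 m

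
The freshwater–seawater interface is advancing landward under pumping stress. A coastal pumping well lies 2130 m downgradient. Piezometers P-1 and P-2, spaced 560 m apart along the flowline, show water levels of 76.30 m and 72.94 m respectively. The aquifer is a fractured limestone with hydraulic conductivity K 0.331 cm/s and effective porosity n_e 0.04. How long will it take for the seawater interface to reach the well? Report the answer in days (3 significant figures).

Hydraulic gradient i = (76.30 − 72.94) / 560 = 3.36 / 560 = 0.006000
K = 0.331 cm/s × 864 = 286.0 m/d
q = Ki = 286.0 × 0.006000 = 1.716 m/d
v_s = q/n_e = 1.716/0.04 = 42.90 m/d
t = L / v = 2130 / 42.90 = 49.65 d

49.7 days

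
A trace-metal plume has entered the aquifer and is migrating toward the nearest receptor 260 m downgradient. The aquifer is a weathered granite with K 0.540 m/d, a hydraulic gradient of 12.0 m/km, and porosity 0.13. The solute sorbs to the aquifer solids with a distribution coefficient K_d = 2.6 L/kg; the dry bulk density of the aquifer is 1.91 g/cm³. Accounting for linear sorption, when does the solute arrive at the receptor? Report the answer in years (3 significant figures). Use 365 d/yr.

q = Ki = 0.540 × 0.012 = 0.006480 m/d
Average linear velocity = 0.006480 / 0.13 = 0.04985 m/d
Retardation R = 1 + ρ_b·K_d/n = 1 + 1.91×2.6/0.13 = 39.20
Contaminant velocity v_c = v/R = 0.04985/39.20 = 0.001272 m/d
t = L/v_c = 260/0.001272 = 204500 d
   = 204500/365 = 560 yr

560 years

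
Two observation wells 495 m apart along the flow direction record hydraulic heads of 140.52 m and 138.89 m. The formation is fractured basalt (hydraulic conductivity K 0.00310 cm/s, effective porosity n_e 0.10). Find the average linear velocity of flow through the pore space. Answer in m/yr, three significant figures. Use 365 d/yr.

32.2 m/yr

Hydraulic gradient i = (140.52 − 138.89) / 495 = 1.63 / 495 = 0.003293
K = 0.00310 cm/s × 864 = 2.678 m/d
q = Ki = 2.678 × 0.003293 = 0.008820 m/d
v = Ki/n = 2.678·0.003293/0.10 = 0.08820 m/d
   = 0.08820 × 365 = 32.2 m/yr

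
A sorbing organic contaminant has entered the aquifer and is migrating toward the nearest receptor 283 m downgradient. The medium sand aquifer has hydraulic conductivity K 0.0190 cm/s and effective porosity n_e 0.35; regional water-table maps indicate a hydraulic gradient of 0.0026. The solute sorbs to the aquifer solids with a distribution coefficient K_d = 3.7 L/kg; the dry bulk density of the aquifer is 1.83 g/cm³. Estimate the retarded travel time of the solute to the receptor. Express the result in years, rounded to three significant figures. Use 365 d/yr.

129 years

K = 0.0190 cm/s × 864 = 16.42 m/d
Darcy flux q = K·i = 16.42 × 0.0026 = 0.04268 m/d
v = Ki/n = 16.42·0.0026/0.35 = 0.1219 m/d
Retardation R = 1 + ρ_b·K_d/n = 1 + 1.83×3.7/0.35 = 20.35
Contaminant velocity v_c = v/R = 0.1219/20.35 = 0.005994 m/d
t = L/v_c = 283/0.005994 = 47220 d
   = 47220/365 = 129 yr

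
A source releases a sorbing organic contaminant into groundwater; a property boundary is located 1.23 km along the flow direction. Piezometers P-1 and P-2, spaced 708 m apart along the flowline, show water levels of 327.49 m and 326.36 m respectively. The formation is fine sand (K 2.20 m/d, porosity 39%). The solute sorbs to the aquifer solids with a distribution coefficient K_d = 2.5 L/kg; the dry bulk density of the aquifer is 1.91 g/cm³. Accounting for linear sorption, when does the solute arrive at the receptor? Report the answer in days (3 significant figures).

1.81e6 days

Hydraulic gradient i = (327.49 − 326.36) / 708 = 1.13 / 708 = 0.001596
Specific discharge q = 2.20 × 0.001596 = 0.003511 m/d
v = Ki/n = 2.20·0.001596/0.39 = 0.009003 m/d
Retardation R = 1 + ρ_b·K_d/n = 1 + 1.91×2.5/0.39 = 13.24
Contaminant velocity v_c = v/R = 0.009003/13.24 = 6.798e-4 m/d
L = 1.23 km = 1230 m
t = L/v_c = 1230/6.798e-4 = 1.809e6 d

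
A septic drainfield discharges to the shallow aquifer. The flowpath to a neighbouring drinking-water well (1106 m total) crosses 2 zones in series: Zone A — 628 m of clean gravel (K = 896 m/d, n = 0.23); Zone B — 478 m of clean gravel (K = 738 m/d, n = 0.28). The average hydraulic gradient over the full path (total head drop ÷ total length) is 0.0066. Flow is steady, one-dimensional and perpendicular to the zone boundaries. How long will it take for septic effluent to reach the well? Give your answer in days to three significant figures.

Steady 1-D flow in series ⇒ the Darcy flux q is identical in every zone and the zone head losses add (resistances L/K in series).
Σ(L/K) = 628/896 + 478/738 = 0.7009 + 0.6477 = 1.349 d
K_eq = L_total / Σ(L/K) = 1106 / 1.349 = 820.1 m/d
q = K_eq · i = 820.1 × 0.0066 = 5.413 m/d (same in every zone)
Zone A: v = q/n = 5.413/0.23 = 23.53 m/d → t_A = 628/23.53 = 26.69 d
Zone B: v = q/n = 5.413/0.28 = 19.33 m/d → t_B = 478/19.33 = 24.73 d
Total t = 26.69 + 24.73 = 51.41 d

51.4 days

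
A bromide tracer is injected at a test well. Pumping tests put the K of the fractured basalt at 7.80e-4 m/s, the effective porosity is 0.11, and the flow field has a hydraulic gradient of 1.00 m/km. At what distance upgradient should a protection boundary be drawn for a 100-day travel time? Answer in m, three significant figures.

61.3 m

K = 7.80e-4 m/s × 86400 s/d = 67.39 m/d
Specific discharge q = 67.39 × 0.0010 = 0.06739 m/d
Average linear velocity = 0.06739 / 0.11 = 0.6127 m/d
L = v × T = 0.6127 × 100 = 61.27 m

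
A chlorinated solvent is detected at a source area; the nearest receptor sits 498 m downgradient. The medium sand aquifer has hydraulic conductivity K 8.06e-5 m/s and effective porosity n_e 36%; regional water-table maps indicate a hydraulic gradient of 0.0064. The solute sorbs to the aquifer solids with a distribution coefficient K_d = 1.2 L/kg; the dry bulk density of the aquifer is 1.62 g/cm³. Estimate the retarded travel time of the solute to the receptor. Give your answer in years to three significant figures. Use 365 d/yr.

K = 8.06e-5 m/s × 86400 s/d = 6.964 m/d
Specific discharge q = 6.964 × 0.0064 = 0.04457 m/d
v_s = q/n_e = 0.04457/0.36 = 0.1238 m/d
Retardation R = 1 + ρ_b·K_d/n = 1 + 1.62×1.2/0.36 = 6.400
Contaminant velocity v_c = v/R = 0.1238/6.400 = 0.01934 m/d
t = L/v_c = 498/0.01934 = 25740 d
   = 25740/365 = 70.5 yr

70.5 years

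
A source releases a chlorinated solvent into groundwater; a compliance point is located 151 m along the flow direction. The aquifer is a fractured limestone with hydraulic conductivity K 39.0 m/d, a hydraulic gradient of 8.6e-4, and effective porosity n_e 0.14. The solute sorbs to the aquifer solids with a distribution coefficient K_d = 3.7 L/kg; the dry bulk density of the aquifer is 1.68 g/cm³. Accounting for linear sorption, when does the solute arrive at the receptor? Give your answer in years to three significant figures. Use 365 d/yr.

78.4 years

Darcy flux q = K·i = 39.0 × 8.6e-4 = 0.03354 m/d
Seepage velocity v = q / n = 0.03354 / 0.14 = 0.2396 m/d
Retardation R = 1 + ρ_b·K_d/n = 1 + 1.68×3.7/0.14 = 45.40
Contaminant velocity v_c = v/R = 0.2396/45.40 = 0.005277 m/d
t = L/v_c = 151/0.005277 = 28620 d
   = 28620/365 = 78.4 yr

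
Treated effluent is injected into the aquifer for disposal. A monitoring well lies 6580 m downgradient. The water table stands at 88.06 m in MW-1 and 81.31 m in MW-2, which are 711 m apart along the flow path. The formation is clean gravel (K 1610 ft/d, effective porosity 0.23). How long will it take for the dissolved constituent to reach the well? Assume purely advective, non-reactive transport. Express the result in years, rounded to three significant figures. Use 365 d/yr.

0.890 years

Hydraulic gradient i = (88.06 − 81.31) / 711 = 6.75 / 711 = 0.009494
K = 1610 ft/d × 0.3048 = 490.7 m/d
q = Ki = 490.7 × 0.009494 = 4.659 m/d
Seepage velocity v = q / n = 4.659 / 0.23 = 20.26 m/d
t = L / v = 6580 / 20.26 = 324.8 d
   = 324.8 / 365 = 0.890 yr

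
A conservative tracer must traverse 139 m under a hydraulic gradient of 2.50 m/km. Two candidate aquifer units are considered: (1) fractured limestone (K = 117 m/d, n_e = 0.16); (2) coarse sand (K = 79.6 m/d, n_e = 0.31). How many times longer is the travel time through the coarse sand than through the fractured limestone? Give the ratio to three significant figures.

Unit 1 (fractured limestone): v = 117×0.0025/0.16 = 1.828 m/d, t = 139/1.828 = 76.03 d
Unit 2 (coarse sand): v = 79.6×0.0025/0.31 = 0.6419 m/d, t = 139/0.6419 = 216.5 d
t(coarse sand) / t(fractured limestone) = 216.5/76.03 = 2.85

2.85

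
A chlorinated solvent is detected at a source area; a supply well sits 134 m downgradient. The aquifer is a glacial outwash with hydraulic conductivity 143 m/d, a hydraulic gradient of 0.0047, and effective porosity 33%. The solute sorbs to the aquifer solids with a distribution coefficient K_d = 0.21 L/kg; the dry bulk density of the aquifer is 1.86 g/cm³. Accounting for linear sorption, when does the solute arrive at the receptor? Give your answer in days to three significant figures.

144 days

Darcy flux q = K·i = 143 × 0.0047 = 0.6721 m/d
Seepage velocity v = q / n = 0.6721 / 0.33 = 2.037 m/d
Retardation R = 1 + ρ_b·K_d/n = 1 + 1.86×0.21/0.33 = 2.184
Contaminant velocity v_c = v/R = 2.037/2.184 = 0.9327 m/d
t = L/v_c = 134/0.9327 = 143.7 d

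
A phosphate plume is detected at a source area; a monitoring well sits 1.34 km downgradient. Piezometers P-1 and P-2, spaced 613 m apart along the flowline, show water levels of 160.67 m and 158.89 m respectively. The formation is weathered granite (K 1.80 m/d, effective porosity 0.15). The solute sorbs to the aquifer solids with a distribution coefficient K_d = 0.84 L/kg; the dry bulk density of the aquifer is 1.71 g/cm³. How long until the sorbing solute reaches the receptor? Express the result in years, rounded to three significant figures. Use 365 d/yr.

Hydraulic gradient i = (160.67 − 158.89) / 613 = 1.78 / 613 = 0.002904
Darcy flux q = K·i = 1.80 × 0.002904 = 0.005227 m/d
v_s = q/n_e = 0.005227/0.15 = 0.03485 m/d
Retardation R = 1 + ρ_b·K_d/n = 1 + 1.71×0.84/0.15 = 10.58
Contaminant velocity v_c = v/R = 0.03485/10.58 = 0.003295 m/d
L = 1.34 km = 1340 m
t = L/v_c = 1340/0.003295 = 406700 d
   = 406700/365 = 1110 yr

1110 years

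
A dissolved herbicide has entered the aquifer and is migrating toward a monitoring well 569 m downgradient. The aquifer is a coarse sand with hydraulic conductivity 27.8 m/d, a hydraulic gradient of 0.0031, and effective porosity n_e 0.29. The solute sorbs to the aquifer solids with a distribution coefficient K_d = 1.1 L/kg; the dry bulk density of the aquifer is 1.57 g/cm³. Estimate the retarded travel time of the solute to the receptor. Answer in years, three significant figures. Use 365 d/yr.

Specific discharge q = 27.8 × 0.0031 = 0.08618 m/d
v_s = q/n_e = 0.08618/0.29 = 0.2972 m/d
Retardation R = 1 + ρ_b·K_d/n = 1 + 1.57×1.1/0.29 = 6.955
Contaminant velocity v_c = v/R = 0.2972/6.955 = 0.04273 m/d
t = L/v_c = 569/0.04273 = 13320 d
   = 13320/365 = 36.5 yr

36.5 years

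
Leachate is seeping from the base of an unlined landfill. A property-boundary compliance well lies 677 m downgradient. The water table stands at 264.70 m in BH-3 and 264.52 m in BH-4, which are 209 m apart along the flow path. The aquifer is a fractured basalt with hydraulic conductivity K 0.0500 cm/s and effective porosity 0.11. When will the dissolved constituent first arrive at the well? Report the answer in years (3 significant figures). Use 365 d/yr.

5.48 years

Hydraulic gradient i = (264.70 − 264.52) / 209 = 0.18 / 209 = 8.612e-4
K = 0.0500 cm/s × 864 = 43.20 m/d
Specific discharge q = 43.20 × 8.612e-4 = 0.03721 m/d
Average linear velocity = 0.03721 / 0.11 = 0.3382 m/d
t = L / v = 677 / 0.3382 = 2002 d
   = 2002 / 365 = 5.48 yr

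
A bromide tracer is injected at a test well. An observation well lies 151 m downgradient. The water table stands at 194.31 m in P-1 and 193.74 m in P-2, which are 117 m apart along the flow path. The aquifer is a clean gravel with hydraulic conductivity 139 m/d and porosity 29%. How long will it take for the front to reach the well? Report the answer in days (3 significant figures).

64.7 days

Hydraulic gradient i = (194.31 − 193.74) / 117 = 0.57 / 117 = 0.004872
Specific discharge q = 139 × 0.004872 = 0.6772 m/d
Average linear velocity = 0.6772 / 0.29 = 2.335 m/d
t = L / v = 151 / 2.335 = 64.67 d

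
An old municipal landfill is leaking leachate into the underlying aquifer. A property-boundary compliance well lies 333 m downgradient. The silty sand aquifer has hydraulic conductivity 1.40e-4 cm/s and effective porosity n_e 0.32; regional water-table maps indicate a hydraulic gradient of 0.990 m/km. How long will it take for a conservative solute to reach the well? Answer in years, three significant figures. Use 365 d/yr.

2440 years

K = 1.40e-4 cm/s × 864 = 0.1210 m/d
Specific discharge q = 0.1210 × 9.9e-4 = 1.198e-4 m/d
v_s = q/n_e = 1.198e-4/0.32 = 3.742e-4 m/d
t = L / v = 333 / 3.742e-4 = 889900 d
   = 889900 / 365 = 2440 yr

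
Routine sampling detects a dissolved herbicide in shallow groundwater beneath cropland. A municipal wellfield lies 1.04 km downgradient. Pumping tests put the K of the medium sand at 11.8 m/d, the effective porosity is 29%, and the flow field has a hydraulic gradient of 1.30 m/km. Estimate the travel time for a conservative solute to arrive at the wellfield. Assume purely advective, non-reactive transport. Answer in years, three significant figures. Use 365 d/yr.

53.9 years

q = Ki = 11.8 × 0.0013 = 0.01534 m/d
Average linear velocity = 0.01534 / 0.29 = 0.05290 m/d
L = 1.04 km = 1040 m
t = L / v = 1040 / 0.05290 = 19660 d
   = 19660 / 365 = 53.9 yr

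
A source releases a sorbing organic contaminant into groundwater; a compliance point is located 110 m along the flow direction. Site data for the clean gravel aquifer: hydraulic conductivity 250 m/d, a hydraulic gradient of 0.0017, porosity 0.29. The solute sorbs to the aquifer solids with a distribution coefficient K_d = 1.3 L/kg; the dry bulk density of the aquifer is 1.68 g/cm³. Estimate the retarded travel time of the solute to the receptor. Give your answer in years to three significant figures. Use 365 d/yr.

1.75 years

Specific discharge q = 250 × 0.0017 = 0.4250 m/d
v_s = q/n_e = 0.4250/0.29 = 1.466 m/d
Retardation R = 1 + ρ_b·K_d/n = 1 + 1.68×1.3/0.29 = 8.531
Contaminant velocity v_c = v/R = 1.466/8.531 = 0.1718 m/d
t = L/v_c = 110/0.1718 = 640.3 d
   = 640.3/365 = 1.75 yr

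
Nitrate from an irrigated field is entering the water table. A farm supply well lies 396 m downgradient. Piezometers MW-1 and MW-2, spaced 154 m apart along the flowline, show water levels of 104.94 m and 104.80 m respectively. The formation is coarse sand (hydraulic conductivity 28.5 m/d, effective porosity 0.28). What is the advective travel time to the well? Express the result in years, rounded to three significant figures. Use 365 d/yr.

Hydraulic gradient i = (104.94 − 104.80) / 154 = 0.14 / 154 = 9.091e-4
Darcy flux q = K·i = 28.5 × 9.091e-4 = 0.02591 m/d
v = Ki/n = 28.5·9.091e-4/0.28 = 0.09253 m/d
t = L / v = 396 / 0.09253 = 4280 d
   = 4280 / 365 = 11.7 yr

11.7 years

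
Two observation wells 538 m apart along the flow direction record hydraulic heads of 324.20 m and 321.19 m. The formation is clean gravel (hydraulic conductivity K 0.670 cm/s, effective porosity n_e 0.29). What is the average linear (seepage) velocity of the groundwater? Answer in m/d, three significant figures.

Hydraulic gradient i = (324.20 − 321.19) / 538 = 3.01 / 538 = 0.005595
K = 0.670 cm/s × 864 = 578.9 m/d
q = Ki = 578.9 × 0.005595 = 3.239 m/d
v = Ki/n = 578.9·0.005595/0.29 = 11.17 m/d

11.2 m/d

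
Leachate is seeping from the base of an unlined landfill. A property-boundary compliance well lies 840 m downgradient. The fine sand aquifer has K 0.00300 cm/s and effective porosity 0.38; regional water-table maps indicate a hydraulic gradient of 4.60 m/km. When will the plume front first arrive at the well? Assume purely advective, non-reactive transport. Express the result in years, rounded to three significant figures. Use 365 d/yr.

73.3 years

K = 0.00300 cm/s × 864 = 2.592 m/d
Darcy flux q = K·i = 2.592 × 0.0046 = 0.01192 m/d
v_s = q/n_e = 0.01192/0.38 = 0.03138 m/d
t = L / v = 840 / 0.03138 = 26770 d
   = 26770 / 365 = 73.3 yr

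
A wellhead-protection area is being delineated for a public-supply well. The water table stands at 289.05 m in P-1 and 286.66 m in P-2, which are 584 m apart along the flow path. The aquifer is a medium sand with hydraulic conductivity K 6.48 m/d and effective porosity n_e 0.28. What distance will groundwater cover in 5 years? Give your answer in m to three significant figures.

173 m

Hydraulic gradient i = (289.05 − 286.66) / 584 = 2.39 / 584 = 0.004092
q = Ki = 6.48 × 0.004092 = 0.02652 m/d
v = Ki/n = 6.48·0.004092/0.28 = 0.09471 m/d
T = 5 yr × 365 = 1825 d
L = v × T = 0.09471 × 1825 = 172.8 m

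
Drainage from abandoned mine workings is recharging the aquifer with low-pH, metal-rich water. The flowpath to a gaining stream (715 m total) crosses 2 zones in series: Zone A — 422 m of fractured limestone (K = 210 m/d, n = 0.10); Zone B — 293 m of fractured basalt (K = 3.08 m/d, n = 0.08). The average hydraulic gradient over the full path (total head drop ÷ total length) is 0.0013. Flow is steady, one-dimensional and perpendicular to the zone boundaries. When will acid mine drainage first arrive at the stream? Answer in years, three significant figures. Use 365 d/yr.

18.8 years

Continuity: the same q passes through each zone, so ΔH = q·Σ(L_j/K_j) — the zones act as resistances in series.
Σ(L/K) = 422/210 + 293/3.08 = 2.010 + 95.13 = 97.14 d
K_eq = L_total / Σ(L/K) = 715 / 97.14 = 7.361 m/d
q = K_eq · i = 7.361 × 0.0013 = 0.009569 m/d (same in every zone)
Zone A: v = q/n = 0.009569/0.10 = 0.09569 m/d → t_A = 422/0.09569 = 4410 d
Zone B: v = q/n = 0.009569/0.08 = 0.1196 m/d → t_B = 293/0.1196 = 2450 d
Total t = 4410 + 2450 = 6860 d
   = 6860 / 365 = 18.8 yr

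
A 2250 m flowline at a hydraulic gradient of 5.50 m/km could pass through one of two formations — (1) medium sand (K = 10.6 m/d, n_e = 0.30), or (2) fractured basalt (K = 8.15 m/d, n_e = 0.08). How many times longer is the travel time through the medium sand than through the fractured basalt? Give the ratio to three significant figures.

2.88

Unit 1 (medium sand): v = 10.6×0.0055/0.30 = 0.1943 m/d, t = 2250/0.1943 = 11580 d
Unit 2 (fractured basalt): v = 8.15×0.0055/0.08 = 0.5603 m/d, t = 2250/0.5603 = 4016 d
t(medium sand) / t(fractured basalt) = 11580/4016 = 2.88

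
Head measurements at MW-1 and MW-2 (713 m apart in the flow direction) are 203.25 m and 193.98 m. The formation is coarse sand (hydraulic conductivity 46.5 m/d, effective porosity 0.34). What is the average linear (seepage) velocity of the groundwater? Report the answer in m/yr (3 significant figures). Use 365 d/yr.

Hydraulic gradient i = (203.25 − 193.98) / 713 = 9.27 / 713 = 0.01300
Darcy flux q = K·i = 46.5 × 0.01300 = 0.6046 m/d
Seepage velocity v = q / n = 0.6046 / 0.34 = 1.778 m/d
   = 1.778 × 365 = 649 m/yr

649 m/yr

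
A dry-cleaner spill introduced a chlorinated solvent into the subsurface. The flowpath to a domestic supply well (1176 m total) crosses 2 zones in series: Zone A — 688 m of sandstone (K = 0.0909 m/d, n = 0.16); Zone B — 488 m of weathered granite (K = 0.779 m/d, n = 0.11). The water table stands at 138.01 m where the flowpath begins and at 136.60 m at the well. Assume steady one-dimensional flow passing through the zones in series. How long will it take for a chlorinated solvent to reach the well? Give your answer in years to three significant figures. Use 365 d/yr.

2610 years

Total head drop ΔH = 138.01 − 136.60 = 1.41 m
Continuity: the same q passes through each zone, so ΔH = q·Σ(L_j/K_j) — the zones act as resistances in series.
Σ(L/K) = 688/0.0909 + 488/0.779 = 7569 + 626.4 = 8195 d
q = ΔH / Σ(L/K) = 1.41 / 8195 = 1.721e-4 m/d (same in every zone)
Zone A: v = q/n = 1.721e-4/0.16 = 0.001075 m/d → t_A = 688/0.001075 = 639800 d
Zone B: v = q/n = 1.721e-4/0.11 = 0.001564 m/d → t_B = 488/0.001564 = 312000 d
Total t = 639800 + 312000 = 951800 d
   = 951800 / 365 = 2610 yr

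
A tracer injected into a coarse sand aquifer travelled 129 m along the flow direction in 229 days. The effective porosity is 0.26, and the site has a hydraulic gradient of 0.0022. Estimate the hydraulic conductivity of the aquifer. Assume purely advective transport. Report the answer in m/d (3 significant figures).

v = L / t = 129 / 229 = 0.5633 m/d
K = v · n / i = 0.5633 × 0.26 / 0.0022 = 66.6 m/d

66.6 m/d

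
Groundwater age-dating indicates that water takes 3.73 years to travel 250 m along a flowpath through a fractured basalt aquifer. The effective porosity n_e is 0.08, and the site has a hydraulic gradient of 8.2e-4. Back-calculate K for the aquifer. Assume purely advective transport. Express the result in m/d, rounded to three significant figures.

t = 3.73 years = 1361 d
v = L / t = 250 / 1361 = 0.1836 m/d
K = v · n / i = 0.1836 × 0.08 / 8.2e-4 = 17.9 m/d

17.9 m/d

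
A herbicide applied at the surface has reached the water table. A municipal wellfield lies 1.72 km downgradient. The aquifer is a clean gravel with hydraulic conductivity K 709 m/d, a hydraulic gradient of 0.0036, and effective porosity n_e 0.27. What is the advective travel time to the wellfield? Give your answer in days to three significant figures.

Darcy flux q = K·i = 709 × 0.0036 = 2.552 m/d
v = Ki/n = 709·0.0036/0.27 = 9.453 m/d
L = 1.72 km = 1720 m
t = L / v = 1720 / 9.453 = 181.9 d

182 days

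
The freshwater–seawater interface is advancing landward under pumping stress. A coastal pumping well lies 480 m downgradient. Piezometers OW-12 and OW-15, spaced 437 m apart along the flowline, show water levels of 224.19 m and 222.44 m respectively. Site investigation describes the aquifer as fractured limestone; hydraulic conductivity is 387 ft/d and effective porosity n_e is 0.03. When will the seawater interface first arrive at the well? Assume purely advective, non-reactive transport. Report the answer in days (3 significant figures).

Hydraulic gradient i = (224.19 − 222.44) / 437 = 1.75 / 437 = 0.004005
K = 387 ft/d × 0.3048 = 118.0 m/d
Specific discharge q = 118.0 × 0.004005 = 0.4724 m/d
v = Ki/n = 118.0·0.004005/0.03 = 15.75 m/d
t = L / v = 480 / 15.75 = 30.48 d

30.5 days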